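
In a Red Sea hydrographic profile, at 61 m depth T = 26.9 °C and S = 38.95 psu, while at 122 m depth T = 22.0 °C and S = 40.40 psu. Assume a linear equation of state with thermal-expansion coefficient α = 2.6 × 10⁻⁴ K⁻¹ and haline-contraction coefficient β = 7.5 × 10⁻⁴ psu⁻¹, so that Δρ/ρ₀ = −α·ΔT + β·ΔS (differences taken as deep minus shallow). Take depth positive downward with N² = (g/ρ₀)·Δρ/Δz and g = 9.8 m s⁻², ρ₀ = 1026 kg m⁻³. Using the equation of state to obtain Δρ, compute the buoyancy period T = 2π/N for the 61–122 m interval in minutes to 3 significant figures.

5.38 min

ΔT = -4.9 K, ΔS = +1.45 psu (deep − shallow).
Δρ/ρ₀ = −αΔT + βΔS = 1.274 × 10⁻³ + 1.0875 × 10⁻³ = 2.3615 × 10⁻³, so Δρ ≈ 2.423 kg m⁻³.
N² = (g/ρ₀)·Δρ/Δz = g·(Δρ/ρ₀)/Δz = 9.8 × 2.3615 × 10⁻³ / 61 = 3.7939 × 10⁻⁴ s⁻².
N = √(3.7939 × 10⁻⁴) = 0.019478 rad s⁻¹ → T = 2π/N = 322.58 s = 5.3763 min ≈ 5.38 min.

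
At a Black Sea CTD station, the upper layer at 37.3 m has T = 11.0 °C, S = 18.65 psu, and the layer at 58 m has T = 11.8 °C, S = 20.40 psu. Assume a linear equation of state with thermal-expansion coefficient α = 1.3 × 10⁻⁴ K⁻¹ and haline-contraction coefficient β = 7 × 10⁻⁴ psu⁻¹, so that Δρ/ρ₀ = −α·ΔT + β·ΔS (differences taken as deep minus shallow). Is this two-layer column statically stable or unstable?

stable

ΔT = 11.8 − 11.0 = +0.8 K and ΔS = 20.40 − 18.65 = +1.75 psu (deep − shallow).
−αΔT = -1.04 × 10⁻⁴; βΔS = 1.225 × 10⁻³; sum Δρ/ρ₀ = 1.121 × 10⁻³.
Δρ/ρ₀ > 0, so Δρ > 0: deeper water is denser → statically stable.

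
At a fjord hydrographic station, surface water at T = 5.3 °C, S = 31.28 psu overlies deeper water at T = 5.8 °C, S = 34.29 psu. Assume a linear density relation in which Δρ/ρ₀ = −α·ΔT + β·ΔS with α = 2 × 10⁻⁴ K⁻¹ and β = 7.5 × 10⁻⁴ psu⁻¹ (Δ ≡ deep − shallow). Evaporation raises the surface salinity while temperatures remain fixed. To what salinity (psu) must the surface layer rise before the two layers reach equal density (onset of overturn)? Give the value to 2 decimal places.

34.16 psu

Neutral buoyancy requires −α(T_deep − T_surf) + β(S_deep − S_surf′) = 0.
S_surf′ = S_deep − (α/β)·ΔT = 34.29 − (2 × 10⁻⁴/7.5 × 10⁻⁴)·(+0.5) = 34.1567 psu.
Increase required: 34.1567 − 31.28 = 2.8767 psu.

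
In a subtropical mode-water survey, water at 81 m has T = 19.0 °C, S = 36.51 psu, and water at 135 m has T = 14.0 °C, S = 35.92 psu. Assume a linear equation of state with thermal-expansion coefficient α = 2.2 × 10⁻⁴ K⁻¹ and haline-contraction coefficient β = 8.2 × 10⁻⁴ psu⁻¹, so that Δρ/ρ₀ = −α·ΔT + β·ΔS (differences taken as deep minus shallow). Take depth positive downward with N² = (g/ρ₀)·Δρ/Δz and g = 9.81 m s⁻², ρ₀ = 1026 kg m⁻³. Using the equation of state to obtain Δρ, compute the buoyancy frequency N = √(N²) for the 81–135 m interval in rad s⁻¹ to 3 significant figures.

ΔT = -5.0 K, ΔS = -0.59 psu (deep − shallow).
Δρ/ρ₀ = −αΔT + βΔS = 1.10 × 10⁻³ − 4.838 × 10⁻⁴ = 6.162 × 10⁻⁴, so Δρ ≈ 0.6322 kg m⁻³.
N² = (g/ρ₀)·Δρ/Δz = g·(Δρ/ρ₀)/Δz = 9.81 × 6.162 × 10⁻⁴ / 54 = 1.1194 × 10⁻⁴ s⁻².
N = √(1.1194 × 10⁻⁴) = 0.010580 rad s⁻¹ ≈ 0.0106 rad s⁻¹.

0.0106 rad s⁻¹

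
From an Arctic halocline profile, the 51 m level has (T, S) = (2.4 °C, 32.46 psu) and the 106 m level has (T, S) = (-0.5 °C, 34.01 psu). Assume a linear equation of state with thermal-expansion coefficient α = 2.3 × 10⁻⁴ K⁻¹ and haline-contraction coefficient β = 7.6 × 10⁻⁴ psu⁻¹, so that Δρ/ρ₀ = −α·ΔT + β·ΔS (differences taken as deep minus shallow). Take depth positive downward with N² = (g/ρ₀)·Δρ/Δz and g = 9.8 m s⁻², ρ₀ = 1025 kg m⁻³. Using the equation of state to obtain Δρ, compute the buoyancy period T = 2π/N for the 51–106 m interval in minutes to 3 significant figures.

ΔT = -2.9 K, ΔS = +1.55 psu (deep − shallow).
Δρ/ρ₀ = −αΔT + βΔS = 6.67 × 10⁻⁴ + 1.178 × 10⁻³ = 1.845 × 10⁻³, so Δρ ≈ 1.891 kg m⁻³.
N² = (g/ρ₀)·Δρ/Δz = g·(Δρ/ρ₀)/Δz = 9.8 × 1.845 × 10⁻³ / 55 = 3.2875 × 10⁻⁴ s⁻².
N = √(3.2875 × 10⁻⁴) = 0.018131 rad s⁻¹ → T = 2π/N = 346.54 s = 5.7757 min ≈ 5.78 min.

5.78 min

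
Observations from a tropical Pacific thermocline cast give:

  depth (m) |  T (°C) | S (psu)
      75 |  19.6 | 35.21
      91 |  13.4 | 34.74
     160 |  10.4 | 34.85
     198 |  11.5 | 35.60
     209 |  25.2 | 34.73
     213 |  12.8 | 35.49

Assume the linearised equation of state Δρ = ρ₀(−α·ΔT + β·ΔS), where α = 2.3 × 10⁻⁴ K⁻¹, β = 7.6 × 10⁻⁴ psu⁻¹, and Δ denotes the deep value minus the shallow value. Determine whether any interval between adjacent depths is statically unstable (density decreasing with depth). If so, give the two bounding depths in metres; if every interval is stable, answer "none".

198–209 m

Evaluate Δρ/ρ₀ = −αΔT + βΔS across each adjacent pair:
  75–91 m: −αΔT+βΔS = −(2.3 × 10⁻⁴)(-6.2)+(7.6 × 10⁻⁴)(-0.47) = 1.1 × 10⁻³ → stable
  91–160 m: −αΔT+βΔS = −(2.3 × 10⁻⁴)(-3.0)+(7.6 × 10⁻⁴)(+0.11) = 7.7 × 10⁻⁴ → stable
  160–198 m: −αΔT+βΔS = −(2.3 × 10⁻⁴)(+1.1)+(7.6 × 10⁻⁴)(+0.75) = 3.2 × 10⁻⁴ → stable
  198–209 m: −αΔT+βΔS = −(2.3 × 10⁻⁴)(+13.7)+(7.6 × 10⁻⁴)(-0.87) = -3.8 × 10⁻³ → UNSTABLE
  209–213 m: −αΔT+βΔS = −(2.3 × 10⁻⁴)(-12.4)+(7.6 × 10⁻⁴)(+0.76) = 3.4 × 10⁻³ → stable
The 198–209 m interval has Δρ < 0: lighter water underlies denser water.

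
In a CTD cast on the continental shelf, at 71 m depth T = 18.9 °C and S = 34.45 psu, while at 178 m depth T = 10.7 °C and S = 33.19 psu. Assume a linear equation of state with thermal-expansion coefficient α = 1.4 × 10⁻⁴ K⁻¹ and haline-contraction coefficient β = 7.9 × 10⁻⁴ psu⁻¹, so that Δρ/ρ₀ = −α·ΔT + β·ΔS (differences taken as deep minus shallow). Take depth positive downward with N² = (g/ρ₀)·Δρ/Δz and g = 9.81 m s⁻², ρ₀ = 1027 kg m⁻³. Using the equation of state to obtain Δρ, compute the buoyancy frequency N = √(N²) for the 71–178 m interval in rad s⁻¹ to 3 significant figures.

3.74 × 10⁻³ rad s⁻¹

ΔT = -8.2 K, ΔS = -1.26 psu (deep − shallow).
Δρ/ρ₀ = −αΔT + βΔS = 1.148 × 10⁻³ − 9.954 × 10⁻⁴ = 1.526 × 10⁻⁴, so Δρ ≈ 0.1567 kg m⁻³.
N² = (g/ρ₀)·Δρ/Δz = g·(Δρ/ρ₀)/Δz = 9.81 × 1.526 × 10⁻⁴ / 107 = 1.3991 × 10⁻⁵ s⁻².
N = √(1.3991 × 10⁻⁵) = 3.7405 × 10⁻³ rad s⁻¹ ≈ 3.74 × 10⁻³ rad s⁻¹.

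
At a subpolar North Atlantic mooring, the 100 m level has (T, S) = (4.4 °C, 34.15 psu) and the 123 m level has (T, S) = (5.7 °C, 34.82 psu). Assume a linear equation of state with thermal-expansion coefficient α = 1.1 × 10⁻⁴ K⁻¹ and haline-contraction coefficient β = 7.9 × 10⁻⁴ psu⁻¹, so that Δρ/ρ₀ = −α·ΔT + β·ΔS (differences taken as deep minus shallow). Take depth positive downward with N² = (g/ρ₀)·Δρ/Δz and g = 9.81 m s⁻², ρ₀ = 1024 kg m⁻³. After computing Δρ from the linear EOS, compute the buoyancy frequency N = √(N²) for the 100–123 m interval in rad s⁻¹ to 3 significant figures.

ΔT = +1.3 K, ΔS = +0.67 psu (deep − shallow).
Δρ/ρ₀ = −αΔT + βΔS = -1.43 × 10⁻⁴ + 5.293 × 10⁻⁴ = 3.863 × 10⁻⁴, so Δρ ≈ 0.3956 kg m⁻³.
N² = (g/ρ₀)·Δρ/Δz = g·(Δρ/ρ₀)/Δz = 9.81 × 3.863 × 10⁻⁴ / 23 = 1.6477 × 10⁻⁴ s⁻².
N = √(1.6477 × 10⁻⁴) = 0.012836 rad s⁻¹ ≈ 0.0128 rad s⁻¹.

0.0128 rad s⁻¹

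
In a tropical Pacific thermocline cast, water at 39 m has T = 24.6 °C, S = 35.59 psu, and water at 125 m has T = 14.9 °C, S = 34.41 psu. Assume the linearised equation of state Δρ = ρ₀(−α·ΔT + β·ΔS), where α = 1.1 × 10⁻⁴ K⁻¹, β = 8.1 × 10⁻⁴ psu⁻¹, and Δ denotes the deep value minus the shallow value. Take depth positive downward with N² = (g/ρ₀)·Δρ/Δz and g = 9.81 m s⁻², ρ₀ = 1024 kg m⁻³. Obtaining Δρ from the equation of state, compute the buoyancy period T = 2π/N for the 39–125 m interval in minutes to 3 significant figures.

ΔT = -9.7 K, ΔS = -1.18 psu (deep − shallow).
Δρ/ρ₀ = −αΔT + βΔS = 1.067 × 10⁻³ − 9.558 × 10⁻⁴ = 1.112 × 10⁻⁴, so Δρ ≈ 0.1139 kg m⁻³.
N² = (g/ρ₀)·Δρ/Δz = g·(Δρ/ρ₀)/Δz = 9.81 × 1.112 × 10⁻⁴ / 86 = 1.2685 × 10⁻⁵ s⁻².
N = √(1.2685 × 10⁻⁵) = 3.5616 × 10⁻³ rad s⁻¹ → T = 2π/N = 1.7641 × 10³ s = 29.402 min ≈ 29.4 min.

29.4 min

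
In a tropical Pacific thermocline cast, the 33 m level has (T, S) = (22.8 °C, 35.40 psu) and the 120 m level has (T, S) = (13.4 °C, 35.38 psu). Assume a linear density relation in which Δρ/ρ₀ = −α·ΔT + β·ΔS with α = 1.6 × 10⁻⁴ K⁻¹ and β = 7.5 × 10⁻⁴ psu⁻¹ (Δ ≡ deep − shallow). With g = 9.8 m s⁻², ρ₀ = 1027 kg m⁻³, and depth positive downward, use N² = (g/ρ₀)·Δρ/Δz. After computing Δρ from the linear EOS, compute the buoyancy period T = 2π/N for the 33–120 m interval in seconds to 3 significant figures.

485 s

ΔT = -9.4 K, ΔS = -0.02 psu (deep − shallow).
Δρ/ρ₀ = −αΔT + βΔS = 1.504 × 10⁻³ − 1.50 × 10⁻⁵ = 1.489 × 10⁻³, so Δρ ≈ 1.529 kg m⁻³.
N² = (g/ρ₀)·Δρ/Δz = g·(Δρ/ρ₀)/Δz = 9.8 × 1.489 × 10⁻³ / 87 = 1.6773 × 10⁻⁴ s⁻².
N = √(1.6773 × 10⁻⁴) = 0.012951 rad s⁻¹ → T = 2π/N = 485.15 s ≈ 485 s.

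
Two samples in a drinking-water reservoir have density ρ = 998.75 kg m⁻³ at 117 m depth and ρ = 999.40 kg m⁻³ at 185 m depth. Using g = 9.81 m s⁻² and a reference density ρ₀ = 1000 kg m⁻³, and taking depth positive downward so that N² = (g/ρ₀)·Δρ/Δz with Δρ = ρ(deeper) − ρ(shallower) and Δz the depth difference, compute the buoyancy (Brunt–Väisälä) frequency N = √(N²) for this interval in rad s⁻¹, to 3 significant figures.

9.68 × 10⁻³ rad s⁻¹

Δρ = 999.40 − 998.75 = 0.65 kg m⁻³ over Δz = 185 − 117 = 68 m.
N² = (9.81/1000) × (0.65/68) = 9.3772 × 10⁻⁵ s⁻².
N = √(9.3772 × 10⁻⁵) = 9.6836 × 10⁻³ rad s⁻¹ ≈ 9.68 × 10⁻³ rad s⁻¹.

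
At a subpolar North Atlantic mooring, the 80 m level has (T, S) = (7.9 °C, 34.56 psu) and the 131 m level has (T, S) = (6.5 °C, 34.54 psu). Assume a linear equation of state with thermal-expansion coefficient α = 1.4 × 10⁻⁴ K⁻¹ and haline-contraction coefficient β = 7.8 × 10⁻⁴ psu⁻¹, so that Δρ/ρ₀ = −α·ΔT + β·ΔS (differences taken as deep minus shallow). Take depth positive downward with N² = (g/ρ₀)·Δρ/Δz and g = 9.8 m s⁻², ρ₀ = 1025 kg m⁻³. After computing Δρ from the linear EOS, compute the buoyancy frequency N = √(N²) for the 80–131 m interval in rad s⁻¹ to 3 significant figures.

ΔT = -1.4 K, ΔS = -0.02 psu (deep − shallow).
Δρ/ρ₀ = −αΔT + βΔS = 1.96 × 10⁻⁴ − 1.56 × 10⁻⁵ = 1.804 × 10⁻⁴, so Δρ ≈ 0.1849 kg m⁻³.
N² = (g/ρ₀)·Δρ/Δz = g·(Δρ/ρ₀)/Δz = 9.8 × 1.804 × 10⁻⁴ / 51 = 3.4665 × 10⁻⁵ s⁻².
N = √(3.4665 × 10⁻⁵) = 5.8877 × 10⁻³ rad s⁻¹ ≈ 5.89 × 10⁻³ rad s⁻¹.

5.89 × 10⁻³ rad s⁻¹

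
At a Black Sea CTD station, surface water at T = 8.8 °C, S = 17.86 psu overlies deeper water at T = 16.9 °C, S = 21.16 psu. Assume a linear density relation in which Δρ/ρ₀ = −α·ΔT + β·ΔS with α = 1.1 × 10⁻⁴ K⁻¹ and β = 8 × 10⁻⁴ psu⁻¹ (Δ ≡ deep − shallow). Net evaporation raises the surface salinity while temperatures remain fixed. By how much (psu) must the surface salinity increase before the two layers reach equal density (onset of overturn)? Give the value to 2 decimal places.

Neutral buoyancy requires −α(T_deep − T_surf) + β(S_deep − S_surf′) = 0.
S_surf′ = S_deep − (α/β)·ΔT = 21.16 − (1.1 × 10⁻⁴/8 × 10⁻⁴)·(+8.1) = 20.0463 psu.
Increase required: 20.0463 − 17.86 = 2.1863 psu.

2.19 psu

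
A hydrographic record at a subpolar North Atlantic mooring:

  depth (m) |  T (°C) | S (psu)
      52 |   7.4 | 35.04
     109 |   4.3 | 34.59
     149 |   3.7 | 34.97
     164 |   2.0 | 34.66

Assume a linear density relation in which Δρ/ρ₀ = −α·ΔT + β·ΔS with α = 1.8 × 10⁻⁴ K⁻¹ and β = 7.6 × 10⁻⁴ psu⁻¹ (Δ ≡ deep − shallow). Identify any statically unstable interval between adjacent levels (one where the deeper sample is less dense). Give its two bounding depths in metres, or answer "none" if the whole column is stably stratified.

Evaluate Δρ/ρ₀ = −αΔT + βΔS across each adjacent pair:
  52–109 m: −αΔT+βΔS = −(1.8 × 10⁻⁴)(-3.1)+(7.6 × 10⁻⁴)(-0.45) = 2.2 × 10⁻⁴ → stable
  109–149 m: −αΔT+βΔS = −(1.8 × 10⁻⁴)(-0.6)+(7.6 × 10⁻⁴)(+0.38) = 4.0 × 10⁻⁴ → stable
  149–164 m: −αΔT+βΔS = −(1.8 × 10⁻⁴)(-1.7)+(7.6 × 10⁻⁴)(-0.31) = 7.0 × 10⁻⁵ → stable
Every interval has Δρ > 0: the column is stably stratified throughout.

none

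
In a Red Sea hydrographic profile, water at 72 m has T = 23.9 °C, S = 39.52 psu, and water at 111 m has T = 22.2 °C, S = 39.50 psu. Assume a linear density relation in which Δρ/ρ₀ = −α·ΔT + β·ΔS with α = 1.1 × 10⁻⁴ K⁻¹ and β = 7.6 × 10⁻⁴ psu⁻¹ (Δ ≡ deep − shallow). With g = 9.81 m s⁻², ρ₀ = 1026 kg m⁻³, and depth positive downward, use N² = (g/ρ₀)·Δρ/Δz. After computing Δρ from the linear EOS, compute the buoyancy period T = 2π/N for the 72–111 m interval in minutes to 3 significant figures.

15.9 min

ΔT = -1.7 K, ΔS = -0.02 psu (deep − shallow).
Δρ/ρ₀ = −αΔT + βΔS = 1.87 × 10⁻⁴ − 1.52 × 10⁻⁵ = 1.718 × 10⁻⁴, so Δρ ≈ 0.1763 kg m⁻³.
N² = (g/ρ₀)·Δρ/Δz = g·(Δρ/ρ₀)/Δz = 9.81 × 1.718 × 10⁻⁴ / 39 = 4.3214 × 10⁻⁵ s⁻².
N = √(4.3214 × 10⁻⁵) = 6.5737 × 10⁻³ rad s⁻¹ → T = 2π/N = 955.81 s = 15.930 min ≈ 15.9 min.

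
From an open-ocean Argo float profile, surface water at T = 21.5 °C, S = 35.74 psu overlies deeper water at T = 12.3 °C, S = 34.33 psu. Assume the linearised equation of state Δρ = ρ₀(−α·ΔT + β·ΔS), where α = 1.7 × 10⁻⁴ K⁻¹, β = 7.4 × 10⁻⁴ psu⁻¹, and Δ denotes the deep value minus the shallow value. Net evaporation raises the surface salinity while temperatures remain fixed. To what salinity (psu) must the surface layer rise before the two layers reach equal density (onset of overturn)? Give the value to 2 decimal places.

36.44 psu

Neutral buoyancy requires −α(T_deep − T_surf) + β(S_deep − S_surf′) = 0.
S_surf′ = S_deep − (α/β)·ΔT = 34.33 − (1.7 × 10⁻⁴/7.4 × 10⁻⁴)·(-9.2) = 36.4435 psu.
Increase required: 36.4435 − 35.74 = 0.7035 psu.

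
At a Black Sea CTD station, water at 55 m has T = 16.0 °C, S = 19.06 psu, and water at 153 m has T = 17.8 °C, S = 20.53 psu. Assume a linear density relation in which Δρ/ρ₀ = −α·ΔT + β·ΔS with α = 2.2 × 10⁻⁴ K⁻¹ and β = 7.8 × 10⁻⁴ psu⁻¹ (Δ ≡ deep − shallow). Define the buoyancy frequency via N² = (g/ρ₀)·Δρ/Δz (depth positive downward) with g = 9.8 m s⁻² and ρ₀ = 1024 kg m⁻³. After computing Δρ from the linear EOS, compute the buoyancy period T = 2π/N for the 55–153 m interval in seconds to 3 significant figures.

ΔT = +1.8 K, ΔS = +1.47 psu (deep − shallow).
Δρ/ρ₀ = −αΔT + βΔS = -3.96 × 10⁻⁴ + 1.1466 × 10⁻³ = 7.506 × 10⁻⁴, so Δρ ≈ 0.7686 kg m⁻³.
N² = (g/ρ₀)·Δρ/Δz = g·(Δρ/ρ₀)/Δz = 9.8 × 7.506 × 10⁻⁴ / 98 = 7.5060 × 10⁻⁵ s⁻².
N = √(7.5060 × 10⁻⁵) = 8.6637 × 10⁻³ rad s⁻¹ → T = 2π/N = 725.23 s ≈ 725 s.

725 s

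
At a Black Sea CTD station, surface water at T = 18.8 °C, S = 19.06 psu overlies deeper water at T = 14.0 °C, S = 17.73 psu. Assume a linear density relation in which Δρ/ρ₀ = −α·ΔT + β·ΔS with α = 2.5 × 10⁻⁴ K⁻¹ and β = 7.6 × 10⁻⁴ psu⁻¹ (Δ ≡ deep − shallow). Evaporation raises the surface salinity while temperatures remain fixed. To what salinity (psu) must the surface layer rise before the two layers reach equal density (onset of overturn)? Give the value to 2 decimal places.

19.31 psu

Neutral buoyancy requires −α(T_deep − T_surf) + β(S_deep − S_surf′) = 0.
S_surf′ = S_deep − (α/β)·ΔT = 17.73 − (2.5 × 10⁻⁴/7.6 × 10⁻⁴)·(-4.8) = 19.3089 psu.
Increase required: 19.3089 − 19.06 = 0.2489 psu.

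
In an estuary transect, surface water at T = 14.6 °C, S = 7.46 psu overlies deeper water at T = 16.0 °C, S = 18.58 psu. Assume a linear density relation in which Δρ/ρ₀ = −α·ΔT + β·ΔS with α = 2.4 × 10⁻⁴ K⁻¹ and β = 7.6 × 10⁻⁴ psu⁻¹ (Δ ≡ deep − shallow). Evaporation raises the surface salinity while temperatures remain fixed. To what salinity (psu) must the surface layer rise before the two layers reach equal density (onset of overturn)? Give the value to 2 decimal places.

Neutral buoyancy requires −α(T_deep − T_surf) + β(S_deep − S_surf′) = 0.
S_surf′ = S_deep − (α/β)·ΔT = 18.58 − (2.4 × 10⁻⁴/7.6 × 10⁻⁴)·(+1.4) = 18.1379 psu.
Increase required: 18.1379 − 7.46 = 10.6779 psu.

18.14 psu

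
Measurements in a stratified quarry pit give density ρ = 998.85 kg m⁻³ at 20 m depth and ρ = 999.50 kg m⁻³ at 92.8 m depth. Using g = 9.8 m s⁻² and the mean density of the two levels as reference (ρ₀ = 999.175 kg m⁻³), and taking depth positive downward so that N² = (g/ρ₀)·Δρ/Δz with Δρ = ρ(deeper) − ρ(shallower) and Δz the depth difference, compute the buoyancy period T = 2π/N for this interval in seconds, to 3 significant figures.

671 s

Δρ = 999.50 − 998.85 = 0.65 kg m⁻³ over Δz = 92.8 − 20 = 72.8 m.
N² = (9.8/999.175) × (0.65/72.8) = 8.7572 × 10⁻⁵ s⁻².
N = √(8.7572 × 10⁻⁵) = 9.3580 × 10⁻³ rad s⁻¹, so T = 2π/N = 671.42 s ≈ 671 s.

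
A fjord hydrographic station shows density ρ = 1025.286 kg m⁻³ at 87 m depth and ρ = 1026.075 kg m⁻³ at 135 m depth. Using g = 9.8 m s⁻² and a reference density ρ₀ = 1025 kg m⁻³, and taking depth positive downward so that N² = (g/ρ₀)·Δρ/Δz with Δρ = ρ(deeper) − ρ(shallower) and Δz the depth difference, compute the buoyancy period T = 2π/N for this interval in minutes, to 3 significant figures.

Δρ = 1026.075 − 1025.286 = 0.789 kg m⁻³ over Δz = 135 − 87 = 48 m.
N² = (9.8/1025) × (0.789/48) = 1.5716 × 10⁻⁴ s⁻².
N = √(1.5716 × 10⁻⁴) = 0.012536 rad s⁻¹, so T = 2π/N = 501.21 s = 8.3535 min ≈ 8.35 min.

8.35 min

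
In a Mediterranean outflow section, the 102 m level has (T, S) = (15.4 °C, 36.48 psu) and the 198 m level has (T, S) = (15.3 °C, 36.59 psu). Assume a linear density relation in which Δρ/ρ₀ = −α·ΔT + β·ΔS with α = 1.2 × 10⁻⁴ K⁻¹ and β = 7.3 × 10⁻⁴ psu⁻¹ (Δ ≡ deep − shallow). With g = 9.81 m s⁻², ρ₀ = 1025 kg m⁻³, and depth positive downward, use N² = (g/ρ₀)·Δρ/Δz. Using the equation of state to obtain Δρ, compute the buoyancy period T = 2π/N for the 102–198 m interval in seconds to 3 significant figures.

ΔT = -0.1 K, ΔS = +0.11 psu (deep − shallow).
Δρ/ρ₀ = −αΔT + βΔS = 1.20 × 10⁻⁵ + 8.03 × 10⁻⁵ = 9.23 × 10⁻⁵, so Δρ ≈ 0.09461 kg m⁻³.
N² = (g/ρ₀)·Δρ/Δz = g·(Δρ/ρ₀)/Δz = 9.81 × 9.23 × 10⁻⁵ / 96 = 9.4319 × 10⁻⁶ s⁻².
N = √(9.4319 × 10⁻⁶) = 3.0711 × 10⁻³ rad s⁻¹ → T = 2π/N = 2.0459 × 10³ s ≈ 2.05 × 10³ s.

2.05 × 10³ s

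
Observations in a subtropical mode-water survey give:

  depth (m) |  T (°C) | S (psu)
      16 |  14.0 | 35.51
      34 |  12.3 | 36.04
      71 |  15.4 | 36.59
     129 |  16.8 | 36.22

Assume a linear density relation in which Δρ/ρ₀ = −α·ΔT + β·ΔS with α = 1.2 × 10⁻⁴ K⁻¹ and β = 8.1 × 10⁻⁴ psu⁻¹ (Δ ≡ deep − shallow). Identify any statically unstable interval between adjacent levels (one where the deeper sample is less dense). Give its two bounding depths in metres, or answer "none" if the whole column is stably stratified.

Evaluate Δρ/ρ₀ = −αΔT + βΔS across each adjacent pair:
  16–34 m: −αΔT+βΔS = −(1.2 × 10⁻⁴)(-1.7)+(8.1 × 10⁻⁴)(+0.53) = 6.3 × 10⁻⁴ → stable
  34–71 m: −αΔT+βΔS = −(1.2 × 10⁻⁴)(+3.1)+(8.1 × 10⁻⁴)(+0.55) = 7.3 × 10⁻⁵ → stable
  71–129 m: −αΔT+βΔS = −(1.2 × 10⁻⁴)(+1.4)+(8.1 × 10⁻⁴)(-0.37) = -4.7 × 10⁻⁴ → UNSTABLE
The 71–129 m interval has Δρ < 0: lighter water underlies denser water.

71–129 m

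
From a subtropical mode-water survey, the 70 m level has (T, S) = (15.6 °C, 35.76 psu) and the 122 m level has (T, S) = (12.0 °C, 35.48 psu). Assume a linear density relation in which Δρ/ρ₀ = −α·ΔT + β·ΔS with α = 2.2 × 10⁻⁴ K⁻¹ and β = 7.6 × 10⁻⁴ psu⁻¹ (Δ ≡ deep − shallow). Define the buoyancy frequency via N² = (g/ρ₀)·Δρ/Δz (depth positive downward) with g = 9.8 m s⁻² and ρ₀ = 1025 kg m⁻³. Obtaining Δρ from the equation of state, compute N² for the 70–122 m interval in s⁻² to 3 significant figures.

ΔT = -3.6 K, ΔS = -0.28 psu (deep − shallow).
Δρ/ρ₀ = −αΔT + βΔS = 7.92 × 10⁻⁴ − 2.128 × 10⁻⁴ = 5.792 × 10⁻⁴, so Δρ ≈ 0.5937 kg m⁻³.
N² = (g/ρ₀)·Δρ/Δz = g·(Δρ/ρ₀)/Δz = 9.8 × 5.792 × 10⁻⁴ / 52 = 1.0916 × 10⁻⁴ s⁻² ≈ 1.09 × 10⁻⁴ s⁻².

1.09 × 10⁻⁴ s⁻²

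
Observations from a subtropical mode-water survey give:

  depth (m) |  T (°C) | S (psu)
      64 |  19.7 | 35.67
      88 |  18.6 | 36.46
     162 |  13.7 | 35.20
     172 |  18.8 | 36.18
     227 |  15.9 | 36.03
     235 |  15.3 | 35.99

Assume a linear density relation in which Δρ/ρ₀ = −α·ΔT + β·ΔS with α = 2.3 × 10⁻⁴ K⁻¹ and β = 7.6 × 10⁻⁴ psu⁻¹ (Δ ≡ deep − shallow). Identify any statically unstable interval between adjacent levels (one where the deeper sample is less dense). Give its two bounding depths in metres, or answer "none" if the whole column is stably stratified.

Evaluate Δρ/ρ₀ = −αΔT + βΔS across each adjacent pair:
  64–88 m: −αΔT+βΔS = −(2.3 × 10⁻⁴)(-1.1)+(7.6 × 10⁻⁴)(+0.79) = 8.5 × 10⁻⁴ → stable
  88–162 m: −αΔT+βΔS = −(2.3 × 10⁻⁴)(-4.9)+(7.6 × 10⁻⁴)(-1.26) = 1.7 × 10⁻⁴ → stable
  162–172 m: −αΔT+βΔS = −(2.3 × 10⁻⁴)(+5.1)+(7.6 × 10⁻⁴)(+0.98) = -4.3 × 10⁻⁴ → UNSTABLE
  172–227 m: −αΔT+βΔS = −(2.3 × 10⁻⁴)(-2.9)+(7.6 × 10⁻⁴)(-0.15) = 5.5 × 10⁻⁴ → stable
  227–235 m: −αΔT+βΔS = −(2.3 × 10⁻⁴)(-0.6)+(7.6 × 10⁻⁴)(-0.04) = 1.1 × 10⁻⁴ → stable
The 162–172 m interval has Δρ < 0: lighter water underlies denser water.

162–172 m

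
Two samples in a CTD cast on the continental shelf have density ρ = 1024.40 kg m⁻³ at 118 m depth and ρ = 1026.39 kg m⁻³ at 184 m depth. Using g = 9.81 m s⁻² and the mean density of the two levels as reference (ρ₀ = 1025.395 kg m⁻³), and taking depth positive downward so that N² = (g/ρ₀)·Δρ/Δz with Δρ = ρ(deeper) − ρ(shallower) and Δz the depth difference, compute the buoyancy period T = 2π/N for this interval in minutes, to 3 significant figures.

6.17 min

Δρ = 1026.39 − 1024.40 = 1.99 kg m⁻³ over Δz = 184 − 118 = 66 m.
N² = (9.81/1025.395) × (1.99/66) = 2.8846 × 10⁻⁴ s⁻².
N = √(2.8846 × 10⁻⁴) = 0.016984 rad s⁻¹, so T = 2π/N = 369.95 s = 6.1658 min ≈ 6.17 min.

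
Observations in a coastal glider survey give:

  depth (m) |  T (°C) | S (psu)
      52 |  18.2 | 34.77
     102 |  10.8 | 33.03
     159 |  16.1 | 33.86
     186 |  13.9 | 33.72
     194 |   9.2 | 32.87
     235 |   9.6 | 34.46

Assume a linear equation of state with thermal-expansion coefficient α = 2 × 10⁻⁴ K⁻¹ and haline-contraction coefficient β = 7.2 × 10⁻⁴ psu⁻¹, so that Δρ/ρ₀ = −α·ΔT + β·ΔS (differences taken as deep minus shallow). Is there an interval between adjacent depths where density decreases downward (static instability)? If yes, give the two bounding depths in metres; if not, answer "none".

Evaluate Δρ/ρ₀ = −αΔT + βΔS across each adjacent pair:
  52–102 m: −αΔT+βΔS = −(2 × 10⁻⁴)(-7.4)+(7.2 × 10⁻⁴)(-1.74) = 2.3 × 10⁻⁴ → stable
  102–159 m: −αΔT+βΔS = −(2 × 10⁻⁴)(+5.3)+(7.2 × 10⁻⁴)(+0.83) = -4.6 × 10⁻⁴ → UNSTABLE
  159–186 m: −αΔT+βΔS = −(2 × 10⁻⁴)(-2.2)+(7.2 × 10⁻⁴)(-0.14) = 3.4 × 10⁻⁴ → stable
  186–194 m: −αΔT+βΔS = −(2 × 10⁻⁴)(-4.7)+(7.2 × 10⁻⁴)(-0.85) = 3.3 × 10⁻⁴ → stable
  194–235 m: −αΔT+βΔS = −(2 × 10⁻⁴)(+0.4)+(7.2 × 10⁻⁴)(+1.59) = 1.1 × 10⁻³ → stable
The 102–159 m interval has Δρ < 0: lighter water underlies denser water.

102–159 m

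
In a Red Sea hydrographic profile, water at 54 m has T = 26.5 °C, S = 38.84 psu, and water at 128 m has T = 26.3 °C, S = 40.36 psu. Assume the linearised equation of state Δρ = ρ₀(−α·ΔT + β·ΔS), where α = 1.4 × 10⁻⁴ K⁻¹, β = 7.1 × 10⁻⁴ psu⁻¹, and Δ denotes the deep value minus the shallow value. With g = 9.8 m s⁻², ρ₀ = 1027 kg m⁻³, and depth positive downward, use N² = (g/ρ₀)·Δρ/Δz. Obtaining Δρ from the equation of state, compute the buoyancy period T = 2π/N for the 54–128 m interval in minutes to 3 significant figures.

ΔT = -0.2 K, ΔS = +1.52 psu (deep − shallow).
Δρ/ρ₀ = −αΔT + βΔS = 2.80 × 10⁻⁵ + 1.0792 × 10⁻³ = 1.1072 × 10⁻³, so Δρ ≈ 1.137 kg m⁻³.
N² = (g/ρ₀)·Δρ/Δz = g·(Δρ/ρ₀)/Δz = 9.8 × 1.1072 × 10⁻³ / 74 = 1.4663 × 10⁻⁴ s⁻².
N = √(1.4663 × 10⁻⁴) = 0.012109 rad s⁻¹ → T = 2π/N = 518.89 s = 8.6482 min ≈ 8.65 min.

8.65 min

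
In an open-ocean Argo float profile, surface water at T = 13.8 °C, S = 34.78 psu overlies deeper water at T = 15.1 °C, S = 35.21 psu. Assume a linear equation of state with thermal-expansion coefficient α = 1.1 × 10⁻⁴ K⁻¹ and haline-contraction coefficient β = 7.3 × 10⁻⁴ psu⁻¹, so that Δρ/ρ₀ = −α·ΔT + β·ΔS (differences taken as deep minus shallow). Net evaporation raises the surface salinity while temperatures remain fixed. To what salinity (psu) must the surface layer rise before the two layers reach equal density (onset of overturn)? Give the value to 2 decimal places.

35.01 psu

Neutral buoyancy requires −α(T_deep − T_surf) + β(S_deep − S_surf′) = 0.
S_surf′ = S_deep − (α/β)·ΔT = 35.21 − (1.1 × 10⁻⁴/7.3 × 10⁻⁴)·(+1.3) = 35.0141 psu.
Increase required: 35.0141 − 34.78 = 0.2341 psu.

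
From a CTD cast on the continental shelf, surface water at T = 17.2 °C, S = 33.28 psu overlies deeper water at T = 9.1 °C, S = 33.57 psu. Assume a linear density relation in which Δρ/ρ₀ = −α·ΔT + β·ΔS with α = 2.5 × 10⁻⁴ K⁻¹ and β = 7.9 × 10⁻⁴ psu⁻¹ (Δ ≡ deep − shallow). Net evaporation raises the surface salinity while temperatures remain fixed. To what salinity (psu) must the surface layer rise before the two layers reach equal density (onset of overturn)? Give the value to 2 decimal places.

36.13 psu

Neutral buoyancy requires −α(T_deep − T_surf) + β(S_deep − S_surf′) = 0.
S_surf′ = S_deep − (α/β)·ΔT = 33.57 − (2.5 × 10⁻⁴/7.9 × 10⁻⁴)·(-8.1) = 36.1333 psu.
Increase required: 36.1333 − 33.28 = 2.8533 psu.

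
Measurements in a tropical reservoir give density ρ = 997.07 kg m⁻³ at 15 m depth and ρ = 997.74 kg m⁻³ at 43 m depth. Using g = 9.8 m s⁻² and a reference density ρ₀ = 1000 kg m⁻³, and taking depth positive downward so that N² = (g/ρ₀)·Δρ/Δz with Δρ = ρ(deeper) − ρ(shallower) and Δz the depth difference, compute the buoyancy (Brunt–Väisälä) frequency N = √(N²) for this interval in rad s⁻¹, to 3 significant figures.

0.0153 rad s⁻¹

Δρ = 997.74 − 997.07 = 0.67 kg m⁻³ over Δz = 43 − 15 = 28 m.
N² = (9.8/1000) × (0.67/28) = 2.3450 × 10⁻⁴ s⁻².
N = √(2.3450 × 10⁻⁴) = 0.015313 rad s⁻¹ ≈ 0.0153 rad s⁻¹.
Since Δρ > 0 the layer is stably stratified.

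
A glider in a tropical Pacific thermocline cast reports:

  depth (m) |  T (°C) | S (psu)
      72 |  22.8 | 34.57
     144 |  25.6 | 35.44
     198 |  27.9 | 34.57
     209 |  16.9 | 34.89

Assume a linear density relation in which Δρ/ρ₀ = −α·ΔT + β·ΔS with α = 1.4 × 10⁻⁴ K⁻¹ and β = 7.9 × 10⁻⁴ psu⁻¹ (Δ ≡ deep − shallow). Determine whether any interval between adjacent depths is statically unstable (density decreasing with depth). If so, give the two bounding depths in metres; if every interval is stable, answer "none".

144–198 m

Evaluate Δρ/ρ₀ = −αΔT + βΔS across each adjacent pair:
  72–144 m: −αΔT+βΔS = −(1.4 × 10⁻⁴)(+2.8)+(7.9 × 10⁻⁴)(+0.87) = 3.0 × 10⁻⁴ → stable
  144–198 m: −αΔT+βΔS = −(1.4 × 10⁻⁴)(+2.3)+(7.9 × 10⁻⁴)(-0.87) = -1.0 × 10⁻³ → UNSTABLE
  198–209 m: −αΔT+βΔS = −(1.4 × 10⁻⁴)(-11.0)+(7.9 × 10⁻⁴)(+0.32) = 1.8 × 10⁻³ → stable
The 144–198 m interval has Δρ < 0: lighter water underlies denser water.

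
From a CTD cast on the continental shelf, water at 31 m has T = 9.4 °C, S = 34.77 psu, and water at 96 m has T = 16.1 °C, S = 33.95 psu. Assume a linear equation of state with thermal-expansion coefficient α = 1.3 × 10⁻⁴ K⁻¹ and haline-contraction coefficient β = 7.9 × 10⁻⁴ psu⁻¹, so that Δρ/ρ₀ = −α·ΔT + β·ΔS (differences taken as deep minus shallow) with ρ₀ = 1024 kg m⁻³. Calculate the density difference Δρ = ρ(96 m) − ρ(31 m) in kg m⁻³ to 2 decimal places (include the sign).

-1.56 kg m⁻³

ΔT = +6.7 K, ΔS = -0.82 psu (deep − shallow).
Δρ/ρ₀ = −(1.3 × 10⁻⁴)(+6.7) + (7.9 × 10⁻⁴)(-0.82) = -1.5188 × 10⁻³.
Δρ = 1024 × (-1.5188 × 10⁻³) = -1.56 kg m⁻³.
Negative Δρ: lighter below, statically unstable.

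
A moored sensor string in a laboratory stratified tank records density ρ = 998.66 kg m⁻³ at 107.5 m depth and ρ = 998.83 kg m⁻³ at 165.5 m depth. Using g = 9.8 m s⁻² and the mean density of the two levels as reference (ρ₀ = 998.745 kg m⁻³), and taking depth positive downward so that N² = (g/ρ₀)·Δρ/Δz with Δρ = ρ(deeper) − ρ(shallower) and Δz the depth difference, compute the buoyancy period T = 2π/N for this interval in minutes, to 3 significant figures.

Δρ = 998.83 − 998.66 = 0.17 kg m⁻³ over Δz = 165.5 − 107.5 = 58 m.
N² = (9.8/998.745) × (0.17/58) = 2.8760 × 10⁻⁵ s⁻².
N = √(2.8760 × 10⁻⁵) = 5.3628 × 10⁻³ rad s⁻¹, so T = 2π/N = 1.1716 × 10³ s = 19.527 min ≈ 19.5 min.

19.5 min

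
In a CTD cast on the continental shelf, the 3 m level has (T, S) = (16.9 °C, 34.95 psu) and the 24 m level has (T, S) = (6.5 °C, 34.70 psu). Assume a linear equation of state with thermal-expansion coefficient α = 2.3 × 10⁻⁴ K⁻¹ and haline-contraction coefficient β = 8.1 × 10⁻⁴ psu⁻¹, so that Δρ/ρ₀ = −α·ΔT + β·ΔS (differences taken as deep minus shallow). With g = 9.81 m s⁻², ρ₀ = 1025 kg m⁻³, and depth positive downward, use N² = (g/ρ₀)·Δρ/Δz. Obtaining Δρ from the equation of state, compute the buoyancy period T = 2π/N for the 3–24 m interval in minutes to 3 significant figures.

ΔT = -10.4 K, ΔS = -0.25 psu (deep − shallow).
Δρ/ρ₀ = −αΔT + βΔS = 2.392 × 10⁻³ − 2.025 × 10⁻⁴ = 2.1895 × 10⁻³, so Δρ ≈ 2.244 kg m⁻³.
N² = (g/ρ₀)·Δρ/Δz = g·(Δρ/ρ₀)/Δz = 9.81 × 2.1895 × 10⁻³ / 21 = 1.0228 × 10⁻³ s⁻².
N = √(1.0228 × 10⁻³) = 0.031981 rad s⁻¹ → T = 2π/N = 196.47 s = 3.2745 min ≈ 3.27 min.

3.27 min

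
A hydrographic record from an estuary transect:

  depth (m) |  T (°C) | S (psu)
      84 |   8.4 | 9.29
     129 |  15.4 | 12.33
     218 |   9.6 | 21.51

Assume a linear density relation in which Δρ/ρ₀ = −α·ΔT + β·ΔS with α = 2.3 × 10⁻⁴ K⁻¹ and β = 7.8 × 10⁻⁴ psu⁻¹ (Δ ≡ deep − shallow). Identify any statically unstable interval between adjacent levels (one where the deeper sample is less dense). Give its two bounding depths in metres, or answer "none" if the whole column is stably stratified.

none

Evaluate Δρ/ρ₀ = −αΔT + βΔS across each adjacent pair:
  84–129 m: −αΔT+βΔS = −(2.3 × 10⁻⁴)(+7.0)+(7.8 × 10⁻⁴)(+3.04) = 7.6 × 10⁻⁴ → stable
  129–218 m: −αΔT+βΔS = −(2.3 × 10⁻⁴)(-5.8)+(7.8 × 10⁻⁴)(+9.18) = 8.5 × 10⁻³ → stable
Every interval has Δρ > 0: the column is stably stratified throughout.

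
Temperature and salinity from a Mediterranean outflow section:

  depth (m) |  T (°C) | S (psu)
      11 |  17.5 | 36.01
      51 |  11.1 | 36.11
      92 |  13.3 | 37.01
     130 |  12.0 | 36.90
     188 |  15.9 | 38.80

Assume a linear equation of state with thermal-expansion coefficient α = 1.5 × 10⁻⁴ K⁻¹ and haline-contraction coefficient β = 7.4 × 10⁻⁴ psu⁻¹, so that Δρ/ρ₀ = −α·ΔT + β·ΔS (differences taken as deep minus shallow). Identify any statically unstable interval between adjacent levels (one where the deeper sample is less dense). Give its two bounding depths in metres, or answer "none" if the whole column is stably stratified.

Evaluate Δρ/ρ₀ = −αΔT + βΔS across each adjacent pair:
  11–51 m: −αΔT+βΔS = −(1.5 × 10⁻⁴)(-6.4)+(7.4 × 10⁻⁴)(+0.10) = 1.0 × 10⁻³ → stable
  51–92 m: −αΔT+βΔS = −(1.5 × 10⁻⁴)(+2.2)+(7.4 × 10⁻⁴)(+0.90) = 3.4 × 10⁻⁴ → stable
  92–130 m: −αΔT+βΔS = −(1.5 × 10⁻⁴)(-1.3)+(7.4 × 10⁻⁴)(-0.11) = 1.1 × 10⁻⁴ → stable
  130–188 m: −αΔT+βΔS = −(1.5 × 10⁻⁴)(+3.9)+(7.4 × 10⁻⁴)(+1.90) = 8.2 × 10⁻⁴ → stable
Every interval has Δρ > 0: the column is stably stratified throughout.

none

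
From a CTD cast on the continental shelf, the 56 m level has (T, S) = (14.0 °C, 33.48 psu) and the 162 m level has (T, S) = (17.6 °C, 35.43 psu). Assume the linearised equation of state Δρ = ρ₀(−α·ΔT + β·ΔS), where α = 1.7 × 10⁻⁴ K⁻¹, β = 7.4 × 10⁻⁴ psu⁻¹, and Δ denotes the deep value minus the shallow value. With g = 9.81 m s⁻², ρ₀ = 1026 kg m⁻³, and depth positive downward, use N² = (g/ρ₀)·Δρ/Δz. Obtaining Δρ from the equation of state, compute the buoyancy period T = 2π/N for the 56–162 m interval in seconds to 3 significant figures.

ΔT = +3.6 K, ΔS = +1.95 psu (deep − shallow).
Δρ/ρ₀ = −αΔT + βΔS = -6.12 × 10⁻⁴ + 1.443 × 10⁻³ = 8.31 × 10⁻⁴, so Δρ ≈ 0.8526 kg m⁻³.
N² = (g/ρ₀)·Δρ/Δz = g·(Δρ/ρ₀)/Δz = 9.81 × 8.31 × 10⁻⁴ / 106 = 7.6907 × 10⁻⁵ s⁻².
N = √(7.6907 × 10⁻⁵) = 8.7697 × 10⁻³ rad s⁻¹ → T = 2π/N = 716.47 s ≈ 716 s.

716 s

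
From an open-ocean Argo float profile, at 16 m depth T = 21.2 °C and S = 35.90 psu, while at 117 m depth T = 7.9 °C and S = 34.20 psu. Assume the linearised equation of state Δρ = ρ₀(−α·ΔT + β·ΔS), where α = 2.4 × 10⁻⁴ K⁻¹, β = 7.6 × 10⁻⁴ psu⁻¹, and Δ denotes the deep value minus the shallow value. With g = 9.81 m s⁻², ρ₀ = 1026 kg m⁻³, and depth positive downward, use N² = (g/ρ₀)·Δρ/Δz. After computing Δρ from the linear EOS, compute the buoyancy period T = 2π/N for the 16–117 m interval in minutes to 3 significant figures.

ΔT = -13.3 K, ΔS = -1.70 psu (deep − shallow).
Δρ/ρ₀ = −αΔT + βΔS = 3.192 × 10⁻³ − 1.292 × 10⁻³ = 1.90 × 10⁻³, so Δρ ≈ 1.949 kg m⁻³.
N² = (g/ρ₀)·Δρ/Δz = g·(Δρ/ρ₀)/Δz = 9.81 × 1.90 × 10⁻³ / 101 = 1.8454 × 10⁻⁴ s⁻².
N = √(1.8454 × 10⁻⁴) = 0.013585 rad s⁻¹ → T = 2π/N = 462.51 s = 7.7085 min ≈ 7.71 min.

7.71 min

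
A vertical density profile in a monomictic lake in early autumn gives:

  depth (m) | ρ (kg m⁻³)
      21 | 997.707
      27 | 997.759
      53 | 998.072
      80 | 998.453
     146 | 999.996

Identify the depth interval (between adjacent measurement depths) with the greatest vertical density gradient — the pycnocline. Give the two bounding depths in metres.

80–146 m

Compute the density gradient over each adjacent pair:
  21–27 m: Δρ/Δz = 0.052/6 = 8.7 × 10⁻³ kg m⁻⁴
  27–53 m: Δρ/Δz = 0.313/26 = 0.012 kg m⁻⁴
  53–80 m: Δρ/Δz = 0.381/27 = 0.014 kg m⁻⁴
  80–146 m: Δρ/Δz = 1.543/66 = 0.023 kg m⁻⁴
The largest gradient is in the 80–146 m interval — the pycnocline.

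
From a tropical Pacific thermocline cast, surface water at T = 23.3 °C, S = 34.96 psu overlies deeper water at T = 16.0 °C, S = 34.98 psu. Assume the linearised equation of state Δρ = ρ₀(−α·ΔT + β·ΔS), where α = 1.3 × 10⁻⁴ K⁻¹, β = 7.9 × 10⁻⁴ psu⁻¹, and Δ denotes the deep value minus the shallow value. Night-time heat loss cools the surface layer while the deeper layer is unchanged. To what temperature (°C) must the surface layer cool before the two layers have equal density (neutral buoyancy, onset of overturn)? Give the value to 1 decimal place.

Neutral buoyancy requires Δρ = 0, i.e. −α(T_deep − T_surf′) + β(S_deep − S_surf) = 0.
T_surf′ = T_deep − (β/α)·ΔS = 16.0 − (7.9 × 10⁻⁴/1.3 × 10⁻⁴)·(+0.02) = 15.878 °C.
Cooling required: 23.3 − (15.878) = 7.422 °C.

15.9 °C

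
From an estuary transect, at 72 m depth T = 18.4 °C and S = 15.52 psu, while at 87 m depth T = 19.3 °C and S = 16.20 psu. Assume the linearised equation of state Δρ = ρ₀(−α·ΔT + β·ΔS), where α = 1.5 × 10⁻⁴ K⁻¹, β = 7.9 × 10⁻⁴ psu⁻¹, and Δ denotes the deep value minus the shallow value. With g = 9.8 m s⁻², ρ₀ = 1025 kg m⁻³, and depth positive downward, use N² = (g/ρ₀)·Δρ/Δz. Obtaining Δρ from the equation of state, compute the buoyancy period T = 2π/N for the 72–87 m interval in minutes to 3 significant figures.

ΔT = +0.9 K, ΔS = +0.68 psu (deep − shallow).
Δρ/ρ₀ = −αΔT + βΔS = -1.35 × 10⁻⁴ + 5.372 × 10⁻⁴ = 4.022 × 10⁻⁴, so Δρ ≈ 0.4123 kg m⁻³.
N² = (g/ρ₀)·Δρ/Δz = g·(Δρ/ρ₀)/Δz = 9.8 × 4.022 × 10⁻⁴ / 15 = 2.6277 × 10⁻⁴ s⁻².
N = √(2.6277 × 10⁻⁴) = 0.016210 rad s⁻¹ → T = 2π/N = 387.61 s = 6.4602 min ≈ 6.46 min.

6.46 min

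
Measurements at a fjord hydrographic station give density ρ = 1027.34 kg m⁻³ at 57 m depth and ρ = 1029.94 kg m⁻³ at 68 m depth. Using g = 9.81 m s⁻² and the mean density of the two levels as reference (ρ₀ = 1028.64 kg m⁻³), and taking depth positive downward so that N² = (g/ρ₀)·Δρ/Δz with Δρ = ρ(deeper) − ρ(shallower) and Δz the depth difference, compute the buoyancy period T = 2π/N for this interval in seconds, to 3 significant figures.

132 s

Δρ = 1029.94 − 1027.34 = 2.60 kg m⁻³ over Δz = 68 − 57 = 11 m.
N² = (9.81/1028.64) × (2.60/11) = 2.2542 × 10⁻³ s⁻².
N = √(2.2542 × 10⁻³) = 0.047478 rad s⁻¹, so T = 2π/N = 132.34 s ≈ 132 s.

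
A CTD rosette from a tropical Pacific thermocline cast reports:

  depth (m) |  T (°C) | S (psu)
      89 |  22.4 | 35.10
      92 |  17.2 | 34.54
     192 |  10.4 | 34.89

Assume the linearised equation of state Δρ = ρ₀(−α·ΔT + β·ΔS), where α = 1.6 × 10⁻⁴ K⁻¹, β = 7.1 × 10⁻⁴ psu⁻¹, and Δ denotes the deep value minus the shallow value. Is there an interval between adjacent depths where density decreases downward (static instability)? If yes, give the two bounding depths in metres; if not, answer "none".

Evaluate Δρ/ρ₀ = −αΔT + βΔS across each adjacent pair:
  89–92 m: −αΔT+βΔS = −(1.6 × 10⁻⁴)(-5.2)+(7.1 × 10⁻⁴)(-0.56) = 4.3 × 10⁻⁴ → stable
  92–192 m: −αΔT+βΔS = −(1.6 × 10⁻⁴)(-6.8)+(7.1 × 10⁻⁴)(+0.35) = 1.3 × 10⁻³ → stable
Every interval has Δρ > 0: the column is stably stratified throughout.

none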